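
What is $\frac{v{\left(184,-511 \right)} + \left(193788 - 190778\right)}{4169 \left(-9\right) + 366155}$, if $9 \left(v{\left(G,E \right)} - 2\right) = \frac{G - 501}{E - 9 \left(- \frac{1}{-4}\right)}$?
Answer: $\frac{27826996}{3036085209} \approx 0.0091654$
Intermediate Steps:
$v{\left(G,E \right)} = 2 + \frac{-501 + G}{9 \left(- \frac{9}{4} + E\right)}$ ($v{\left(G,E \right)} = 2 + \frac{\left(G - 501\right) \frac{1}{E - 9 \left(- \frac{1}{-4}\right)}}{9} = 2 + \frac{\left(-501 + G\right) \frac{1}{E - 9 \left(\left(-1\right) \left(- \frac{1}{4}\right)\right)}}{9} = 2 + \frac{\left(-501 + G\right) \frac{1}{E - \frac{9}{4}}}{9} = 2 + \frac{\left(-501 + G\right) \frac{1}{- \frac{9}{4} + E}}{9} = 2 + \frac{\frac{1}{- \frac{9}{4} + E} \left(-501 + G\right)}{9} = 2 + \frac{-501 + G}{9 \left(- \frac{9}{4} + E\right)}$)
$\frac{v{\left(184,-511 \right)} + \left(193788 - 190778\right)}{4169 \left(-9\right) + 366155} = \frac{\frac{2 \left(-1083 + 2 \cdot 184 + 36 \left(-511\right)\right)}{9 \left(-9 + 4 \left(-511\right)\right)} + \left(193788 - 190778\right)}{4169 \left(-9\right) + 366155} = \frac{\frac{2 \left(-1083 + 368 - 18396\right)}{9 \left(-9 - 2044\right)} + \left(193788 - 190778\right)}{-37521 + 366155} = \frac{\frac{2}{9} \frac{1}{-2053} \left(-19111\right) + 3010}{328634} = \left(\frac{2}{9} \left(- \frac{1}{2053}\right) \left(-19111\right) + 3010\right) \frac{1}{328634} = \left(\frac{38222}{18477} + 3010\right) \frac{1}{328634} = \frac{55653992}{18477} \cdot \frac{1}{328634} = \frac{27826996}{3036085209}$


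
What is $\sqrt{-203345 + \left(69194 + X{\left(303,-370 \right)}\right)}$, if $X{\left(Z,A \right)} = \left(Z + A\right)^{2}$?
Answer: $i \sqrt{129662} \approx 360.09 i$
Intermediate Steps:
$X{\left(Z,A \right)} = \left(A + Z\right)^{2}$
$\sqrt{-203345 + \left(69194 + X{\left(303,-370 \right)}\right)} = \sqrt{-203345 + \left(69194 + \left(-370 + 303\right)^{2}\right)} = \sqrt{-203345 + \left(69194 + \left(-67\right)^{2}\right)} = \sqrt{-203345 + \left(69194 + 4489\right)} = \sqrt{-203345 + 73683} = \sqrt{-129662} = i \sqrt{129662}$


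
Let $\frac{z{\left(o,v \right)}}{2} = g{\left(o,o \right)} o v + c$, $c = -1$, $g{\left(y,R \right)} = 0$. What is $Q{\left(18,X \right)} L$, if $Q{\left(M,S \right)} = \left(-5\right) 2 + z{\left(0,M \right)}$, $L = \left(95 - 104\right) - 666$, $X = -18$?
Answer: $8100$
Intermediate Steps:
$z{\left(o,v \right)} = -2$ ($z{\left(o,v \right)} = 2 \left(0 o v - 1\right) = 2 \left(0 v - 1\right) = 2 \left(0 - 1\right) = 2 \left(-1\right) = -2$)
$L = -675$ ($L = -9 - 666 = -675$)
$Q{\left(M,S \right)} = -12$ ($Q{\left(M,S \right)} = \left(-5\right) 2 - 2 = -10 - 2 = -12$)
$Q{\left(18,X \right)} L = \left(-12\right) \left(-675\right) = 8100$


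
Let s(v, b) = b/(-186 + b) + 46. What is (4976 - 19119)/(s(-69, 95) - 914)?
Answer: 1287013/79083 ≈ 16.274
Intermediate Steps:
s(v, b) = 46 + b/(-186 + b) (s(v, b) = b/(-186 + b) + 46 = 46 + b/(-186 + b))
(4976 - 19119)/(s(-69, 95) - 914) = (4976 - 19119)/((-8556 + 47*95)/(-186 + 95) - 914) = -14143/((-8556 + 4465)/(-91) - 914) = -14143/(-1/91*(-4091) - 914) = -14143/(4091/91 - 914) = -14143/(-79083/91) = -14143*(-91/79083) = 1287013/79083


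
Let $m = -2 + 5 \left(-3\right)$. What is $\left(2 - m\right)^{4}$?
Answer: $130321$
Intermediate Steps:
$m = -17$ ($m = -2 - 15 = -17$)
$\left(2 - m\right)^{4} = \left(2 - -17\right)^{4} = \left(2 + 17\right)^{4} = 19^{4} = 130321$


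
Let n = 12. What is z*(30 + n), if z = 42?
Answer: 1764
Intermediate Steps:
z*(30 + n) = 42*(30 + 12) = 42*42 = 1764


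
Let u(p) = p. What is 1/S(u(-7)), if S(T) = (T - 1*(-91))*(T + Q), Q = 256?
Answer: 1/20916 ≈ 4.7810e-5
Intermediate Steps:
S(T) = (91 + T)*(256 + T) (S(T) = (T - 1*(-91))*(T + 256) = (T + 91)*(256 + T) = (91 + T)*(256 + T))
1/S(u(-7)) = 1/(23296 + (-7)² + 347*(-7)) = 1/(23296 + 49 - 2429) = 1/20916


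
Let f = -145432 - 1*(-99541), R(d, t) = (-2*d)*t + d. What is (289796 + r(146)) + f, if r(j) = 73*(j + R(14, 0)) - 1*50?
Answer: 255535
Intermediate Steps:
R(d, t) = d - 2*d*t (R(d, t) = -2*d*t + d = d - 2*d*t)
r(j) = 972 + 73*j (r(j) = 73*(j + 14*(1 - 2*0)) - 1*50 = 73*(j + 14*(1 + 0)) - 50 = 73*(j + 14*1) - 50 = 73*(j + 14) - 50 = 73*(14 + j) - 50 = (1022 + 73*j) - 50 = 972 + 73*j)
f = -45891 (f = -145432 + 99541 = -45891)
(289796 + r(146)) + f = (289796 + (972 + 73*146)) - 45891 = (289796 + (972 + 10658)) - 45891 = (289796 + 11630) - 45891 = 301426 - 45891 = 255535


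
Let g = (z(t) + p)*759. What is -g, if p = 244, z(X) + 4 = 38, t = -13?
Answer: -211002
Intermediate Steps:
z(X) = 34 (z(X) = -4 + 38 = 34)
g = 211002 (g = (34 + 244)*759 = 278*759 = 211002)
-g = -1*211002 = -211002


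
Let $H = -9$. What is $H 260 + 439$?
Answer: $-1901$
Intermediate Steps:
$H 260 + 439 = \left(-9\right) 260 + 439 = -2340 + 439 = -1901$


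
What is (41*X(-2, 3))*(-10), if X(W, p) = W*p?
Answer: 2460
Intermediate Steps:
(41*X(-2, 3))*(-10) = (41*(-2*3))*(-10) = (41*(-6))*(-10) = -246*(-10) = 2460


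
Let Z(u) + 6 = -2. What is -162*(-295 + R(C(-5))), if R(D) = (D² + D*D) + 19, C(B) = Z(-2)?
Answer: 23976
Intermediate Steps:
Z(u) = -8 (Z(u) = -6 - 2 = -8)
C(B) = -8
R(D) = 19 + 2*D² (R(D) = (D² + D²) + 19 = 2*D² + 19 = 19 + 2*D²)
-162*(-295 + R(C(-5))) = -162*(-295 + (19 + 2*(-8)²)) = -162*(-295 + (19 + 2*64)) = -162*(-295 + (19 + 128)) = -162*(-295 + 147) = -162*(-148) = 23976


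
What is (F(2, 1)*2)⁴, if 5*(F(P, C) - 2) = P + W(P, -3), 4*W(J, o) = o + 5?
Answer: 625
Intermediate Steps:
W(J, o) = 5/4 + o/4 (W(J, o) = (o + 5)/4 = (5 + o)/4 = 5/4 + o/4)
F(P, C) = 21/10 + P/5 (F(P, C) = 2 + (P + (5/4 + (¼)*(-3)))/5 = 2 + (P + (5/4 - ¾))/5 = 2 + (P + ½)/5 = 2 + (½ + P)/5 = 2 + (⅒ + P/5) = 21/10 + P/5)
(F(2, 1)*2)⁴ = ((21/10 + (⅕)*2)*2)⁴ = ((21/10 + ⅖)*2)⁴ = ((5/2)*2)⁴ = 5⁴ = 625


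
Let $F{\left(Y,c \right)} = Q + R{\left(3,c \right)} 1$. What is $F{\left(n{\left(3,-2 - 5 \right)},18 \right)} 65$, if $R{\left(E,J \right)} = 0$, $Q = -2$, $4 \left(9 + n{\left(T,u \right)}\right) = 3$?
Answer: $-130$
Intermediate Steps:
$n{\left(T,u \right)} = - \frac{33}{4}$ ($n{\left(T,u \right)} = -9 + \frac{1}{4} \cdot 3 = -9 + \frac{3}{4} = - \frac{33}{4}$)
$F{\left(Y,c \right)} = -2$ ($F{\left(Y,c \right)} = -2 + 0 \cdot 1 = -2 + 0 = -2$)
$F{\left(n{\left(3,-2 - 5 \right)},18 \right)} 65 = \left(-2\right) 65 = -130$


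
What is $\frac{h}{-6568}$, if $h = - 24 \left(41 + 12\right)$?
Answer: $\frac{159}{821} \approx 0.19367$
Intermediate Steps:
$h = -1272$ ($h = \left(-24\right) 53 = -1272$)
$\frac{h}{-6568} = - \frac{1272}{-6568} = \left(-1272\right) \left(- \frac{1}{6568}\right) = \frac{159}{821}$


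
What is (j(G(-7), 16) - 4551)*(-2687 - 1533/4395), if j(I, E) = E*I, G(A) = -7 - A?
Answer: 17917132266/1465 ≈ 1.2230e+7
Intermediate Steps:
(j(G(-7), 16) - 4551)*(-2687 - 1533/4395) = (16*(-7 - 1*(-7)) - 4551)*(-2687 - 1533/4395) = (16*(-7 + 7) - 4551)*(-2687 - 1533*1/4395) = (16*0 - 4551)*(-2687 - 511/1465) = (0 - 4551)*(-3936966/1465) = -4551*(-3936966/1465) = 17917132266/1465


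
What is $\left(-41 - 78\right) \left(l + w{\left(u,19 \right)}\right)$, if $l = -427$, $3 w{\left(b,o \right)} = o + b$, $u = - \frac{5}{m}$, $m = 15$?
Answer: $\frac{450653}{9} \approx 50073.0$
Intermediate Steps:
$u = - \frac{1}{3}$ ($u = - \frac{5}{15} = \left(-5\right) \frac{1}{15} = - \frac{1}{3} \approx -0.33333$)
$w{\left(b,o \right)} = \frac{b}{3} + \frac{o}{3}$ ($w{\left(b,o \right)} = \frac{o + b}{3} = \frac{b + o}{3} = \frac{b}{3} + \frac{o}{3}$)
$\left(-41 - 78\right) \left(l + w{\left(u,19 \right)}\right) = \left(-41 - 78\right) \left(-427 + \left(\frac{1}{3} \left(- \frac{1}{3}\right) + \frac{1}{3} \cdot 19\right)\right) = - 119 \left(-427 + \left(- \frac{1}{9} + \frac{19}{3}\right)\right) = - 119 \left(-427 + \frac{56}{9}\right) = \left(-119\right) \left(- \frac{3787}{9}\right) = \frac{450653}{9}$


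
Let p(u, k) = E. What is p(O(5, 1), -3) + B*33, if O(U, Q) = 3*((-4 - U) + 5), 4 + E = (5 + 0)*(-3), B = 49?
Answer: 1598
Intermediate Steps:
E = -19 (E = -4 + (5 + 0)*(-3) = -4 + 5*(-3) = -4 - 15 = -19)
O(U, Q) = 3 - 3*U (O(U, Q) = 3*(1 - U) = 3 - 3*U)
p(u, k) = -19
p(O(5, 1), -3) + B*33 = -19 + 49*33 = -19 + 1617 = 1598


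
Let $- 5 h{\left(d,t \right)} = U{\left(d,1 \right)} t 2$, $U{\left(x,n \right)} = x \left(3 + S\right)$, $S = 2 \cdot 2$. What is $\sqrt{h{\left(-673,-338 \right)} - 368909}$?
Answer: $\frac{i \sqrt{25145905}}{5} \approx 1002.9 i$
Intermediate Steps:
$S = 4$
$U{\left(x,n \right)} = 7 x$ ($U{\left(x,n \right)} = x \left(3 + 4\right) = x 7 = 7 x$)
$h{\left(d,t \right)} = - \frac{14 d t}{5}$ ($h{\left(d,t \right)} = - \frac{7 d t 2}{5} = - \frac{14 d t}{5}$)
$\sqrt{h{\left(-673,-338 \right)} - 368909} = \sqrt{\left(- \frac{14}{5}\right) \left(-673\right) \left(-338\right) - 368909} = \sqrt{- \frac{3184636}{5} - 368909} = \sqrt{- \frac{5029181}{5}} = \frac{i \sqrt{25145905}}{5}$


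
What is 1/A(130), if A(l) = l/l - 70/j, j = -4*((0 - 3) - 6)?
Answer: -18/17 ≈ -1.0588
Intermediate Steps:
j = 36 (j = -4*(-3 - 6) = -4*(-9) = 36)
A(l) = -17/18 (A(l) = l/l - 70/36 = 1 - 70*1/36 = 1 - 35/18 = -17/18)
1/A(130) = 1/(-17/18) = -18/17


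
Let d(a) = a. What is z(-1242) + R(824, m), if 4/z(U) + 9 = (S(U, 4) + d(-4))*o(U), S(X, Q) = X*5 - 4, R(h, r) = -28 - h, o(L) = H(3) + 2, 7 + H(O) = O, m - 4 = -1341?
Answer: -10587800/12427 ≈ -852.00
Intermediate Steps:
m = -1337 (m = 4 - 1341 = -1337)
H(O) = -7 + O
o(L) = -2 (o(L) = (-7 + 3) + 2 = -4 + 2 = -2)
S(X, Q) = -4 + 5*X (S(X, Q) = 5*X - 4 = -4 + 5*X)
z(U) = 4/(7 - 10*U) (z(U) = 4/(-9 + ((-4 + 5*U) - 4)*(-2)) = 4/(-9 + (-8 + 5*U)*(-2)) = 4/(-9 + (16 - 10*U)) = 4/(7 - 10*U))
z(-1242) + R(824, m) = -4/(-7 + 10*(-1242)) + (-28 - 1*824) = -4/(-7 - 12420) + (-28 - 824) = -4/(-12427) - 852 = -4*(-1/12427) - 852 = 4/12427 - 852 = -10587800/12427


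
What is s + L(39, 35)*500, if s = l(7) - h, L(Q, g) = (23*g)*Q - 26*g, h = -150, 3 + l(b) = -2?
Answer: 15242645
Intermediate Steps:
l(b) = -5 (l(b) = -3 - 2 = -5)
L(Q, g) = -26*g + 23*Q*g (L(Q, g) = 23*Q*g - 26*g = -26*g + 23*Q*g)
s = 145 (s = -5 - 1*(-150) = -5 + 150 = 145)
s + L(39, 35)*500 = 145 + (35*(-26 + 23*39))*500 = 145 + (35*(-26 + 897))*500 = 145 + (35*871)*500 = 145 + 30485*500 = 145 + 15242500 = 15242645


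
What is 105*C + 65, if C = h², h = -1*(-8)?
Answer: 6785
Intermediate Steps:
h = 8
C = 64 (C = 8² = 64)
105*C + 65 = 105*64 + 65 = 6720 + 65 = 6785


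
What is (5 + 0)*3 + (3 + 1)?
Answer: 19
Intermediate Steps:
(5 + 0)*3 + (3 + 1) = 5*3 + 4 = 15 + 4 = 19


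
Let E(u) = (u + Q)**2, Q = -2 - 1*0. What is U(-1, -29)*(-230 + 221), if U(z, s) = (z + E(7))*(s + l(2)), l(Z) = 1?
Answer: 6048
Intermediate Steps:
Q = -2 (Q = -2 + 0 = -2)
E(u) = (-2 + u)**2 (E(u) = (u - 2)**2 = (-2 + u)**2)
U(z, s) = (1 + s)*(25 + z) (U(z, s) = (z + (-2 + 7)**2)*(s + 1) = (z + 5**2)*(1 + s) = (z + 25)*(1 + s) = (25 + z)*(1 + s) = (1 + s)*(25 + z))
U(-1, -29)*(-230 + 221) = (25 - 1 + 25*(-29) - 29*(-1))*(-230 + 221) = (25 - 1 - 725 + 29)*(-9) = -672*(-9) = 6048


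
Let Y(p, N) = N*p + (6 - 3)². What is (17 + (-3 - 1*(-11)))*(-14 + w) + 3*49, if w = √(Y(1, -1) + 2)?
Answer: -203 + 25*√10 ≈ -123.94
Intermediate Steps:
Y(p, N) = 9 + N*p (Y(p, N) = N*p + 3² = N*p + 9 = 9 + N*p)
w = √10 (w = √((9 - 1*1) + 2) = √((9 - 1) + 2) = √(8 + 2) = √10 ≈ 3.1623)
(17 + (-3 - 1*(-11)))*(-14 + w) + 3*49 = (17 + (-3 - 1*(-11)))*(-14 + √10) + 3*49 = (17 + (-3 + 11))*(-14 + √10) + 147 = (17 + 8)*(-14 + √10) + 147 = 25*(-14 + √10) + 147 = (-350 + 25*√10) + 147 = -203 + 25*√10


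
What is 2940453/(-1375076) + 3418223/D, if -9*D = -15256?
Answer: 10564497034641/5244539864 ≈ 2014.4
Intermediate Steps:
D = 15256/9 (D = -1/9*(-15256) = 15256/9 ≈ 1695.1)
2940453/(-1375076) + 3418223/D = 2940453/(-1375076) + 3418223/(15256/9) = 2940453*(-1/1375076) + 3418223*(9/15256) = -2940453/1375076 + 30764007/15256 = 10564497034641/5244539864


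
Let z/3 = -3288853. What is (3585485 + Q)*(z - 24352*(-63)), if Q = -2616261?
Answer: -8075945580792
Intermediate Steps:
z = -9866559 (z = 3*(-3288853) = -9866559)
(3585485 + Q)*(z - 24352*(-63)) = (3585485 - 2616261)*(-9866559 - 24352*(-63)) = 969224*(-9866559 + 1534176) = 969224*(-8332383) = -8075945580792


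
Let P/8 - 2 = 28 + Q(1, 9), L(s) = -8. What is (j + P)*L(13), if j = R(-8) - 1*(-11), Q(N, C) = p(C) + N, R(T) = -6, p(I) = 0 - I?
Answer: -1448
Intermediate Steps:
p(I) = -I
Q(N, C) = N - C (Q(N, C) = -C + N = N - C)
j = 5 (j = -6 - 1*(-11) = -6 + 11 = 5)
P = 176 (P = 16 + 8*(28 + (1 - 1*9)) = 16 + 8*(28 + (1 - 9)) = 16 + 8*(28 - 8) = 16 + 8*20 = 16 + 160 = 176)
(j + P)*L(13) = (5 + 176)*(-8) = 181*(-8) = -1448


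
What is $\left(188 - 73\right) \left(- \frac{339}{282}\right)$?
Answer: $- \frac{12995}{94} \approx -138.24$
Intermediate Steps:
$\left(188 - 73\right) \left(- \frac{339}{282}\right) = 115 \left(\left(-339\right) \frac{1}{282}\right) = 115 \left(- \frac{113}{94}\right) = - \frac{12995}{94}$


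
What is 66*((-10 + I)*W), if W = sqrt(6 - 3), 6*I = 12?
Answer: -528*sqrt(3) ≈ -914.52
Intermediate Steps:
I = 2 (I = (1/6)*12 = 2)
W = sqrt(3) ≈ 1.7320
66*((-10 + I)*W) = 66*((-10 + 2)*sqrt(3)) = 66*(-8*sqrt(3)) = -528*sqrt(3)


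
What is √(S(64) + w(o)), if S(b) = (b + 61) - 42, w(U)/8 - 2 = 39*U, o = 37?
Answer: √11643 ≈ 107.90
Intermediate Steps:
w(U) = 16 + 312*U (w(U) = 16 + 8*(39*U) = 16 + 312*U)
S(b) = 19 + b (S(b) = (61 + b) - 42 = 19 + b)
√(S(64) + w(o)) = √((19 + 64) + (16 + 312*37)) = √(83 + (16 + 11544)) = √(83 + 11560) = √11643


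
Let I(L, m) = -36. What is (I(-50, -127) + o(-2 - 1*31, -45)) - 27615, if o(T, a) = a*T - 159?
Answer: -26325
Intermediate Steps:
o(T, a) = -159 + T*a (o(T, a) = T*a - 159 = -159 + T*a)
(I(-50, -127) + o(-2 - 1*31, -45)) - 27615 = (-36 + (-159 + (-2 - 1*31)*(-45))) - 27615 = (-36 + (-159 + (-2 - 31)*(-45))) - 27615 = (-36 + (-159 - 33*(-45))) - 27615 = (-36 + (-159 + 1485)) - 27615 = (-36 + 1326) - 27615 = 1290 - 27615 = -26325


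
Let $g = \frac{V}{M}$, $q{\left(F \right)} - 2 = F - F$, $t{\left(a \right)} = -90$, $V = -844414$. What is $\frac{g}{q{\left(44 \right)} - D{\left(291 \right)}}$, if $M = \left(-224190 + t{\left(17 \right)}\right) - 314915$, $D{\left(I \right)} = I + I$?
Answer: $- \frac{422207}{156366550} \approx -0.0027001$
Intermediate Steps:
$D{\left(I \right)} = 2 I$
$q{\left(F \right)} = 2$ ($q{\left(F \right)} = 2 + \left(F - F\right) = 2 + 0 = 2$)
$M = -539195$ ($M = \left(-224190 - 90\right) - 314915 = -224280 - 314915 = -539195$)
$g = \frac{844414}{539195}$ ($g = - \frac{844414}{-539195} = \left(-844414\right) \left(- \frac{1}{539195}\right) = \frac{844414}{539195} \approx 1.5661$)
$\frac{g}{q{\left(44 \right)} - D{\left(291 \right)}} = \frac{844414}{539195 \left(2 - 2 \cdot 291\right)} = \frac{844414}{539195 \left(2 - 582\right)} = \frac{844414}{539195 \left(-580\right)} = \frac{844414}{539195} \left(- \frac{1}{580}\right) = - \frac{422207}{156366550}$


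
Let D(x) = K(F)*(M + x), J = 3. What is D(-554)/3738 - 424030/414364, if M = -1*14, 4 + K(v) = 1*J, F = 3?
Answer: -337416347/387223158 ≈ -0.87137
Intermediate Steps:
K(v) = -1 (K(v) = -4 + 1*3 = -4 + 3 = -1)
M = -14
D(x) = 14 - x (D(x) = -(-14 + x) = 14 - x)
D(-554)/3738 - 424030/414364 = (14 - 1*(-554))/3738 - 424030/414364 = (14 + 554)*(1/3738) - 424030*1/414364 = 568*(1/3738) - 212015/207182 = 284/1869 - 212015/207182 = -337416347/387223158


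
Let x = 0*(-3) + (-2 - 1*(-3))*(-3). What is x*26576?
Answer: -79728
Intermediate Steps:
x = -3 (x = 0 + (-2 + 3)*(-3) = 0 + 1*(-3) = 0 - 3 = -3)
x*26576 = -3*26576 = -79728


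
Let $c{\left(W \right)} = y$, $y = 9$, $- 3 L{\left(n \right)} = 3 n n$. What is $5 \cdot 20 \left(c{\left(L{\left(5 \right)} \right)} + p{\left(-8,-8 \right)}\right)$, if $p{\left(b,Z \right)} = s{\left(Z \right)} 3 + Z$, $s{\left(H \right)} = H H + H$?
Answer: $16900$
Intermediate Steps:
$L{\left(n \right)} = - n^{2}$ ($L{\left(n \right)} = - \frac{3 n n}{3} = - \frac{3 n^{2}}{3} = - n^{2}$)
$s{\left(H \right)} = H + H^{2}$ ($s{\left(H \right)} = H^{2} + H = H + H^{2}$)
$c{\left(W \right)} = 9$
$p{\left(b,Z \right)} = Z + 3 Z \left(1 + Z\right)$ ($p{\left(b,Z \right)} = Z \left(1 + Z\right) 3 + Z = 3 Z \left(1 + Z\right) + Z = Z + 3 Z \left(1 + Z\right)$)
$5 \cdot 20 \left(c{\left(L{\left(5 \right)} \right)} + p{\left(-8,-8 \right)}\right) = 5 \cdot 20 \left(9 - 8 \left(4 + 3 \left(-8\right)\right)\right) = 100 \left(9 - 8 \left(4 - 24\right)\right) = 100 \left(9 - -160\right) = 100 \left(9 + 160\right) = 100 \cdot 169 = 16900$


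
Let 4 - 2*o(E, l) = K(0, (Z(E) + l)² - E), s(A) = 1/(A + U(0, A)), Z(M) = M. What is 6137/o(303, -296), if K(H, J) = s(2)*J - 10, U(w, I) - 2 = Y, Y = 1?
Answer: 30685/162 ≈ 189.41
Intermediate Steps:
U(w, I) = 3 (U(w, I) = 2 + 1 = 3)
s(A) = 1/(3 + A) (s(A) = 1/(A + 3) = 1/(3 + A))
K(H, J) = -10 + J/5 (K(H, J) = J/(3 + 2) - 10 = J/5 - 10 = -10 + J/5)
o(E, l) = 7 - (E + l)²/10 + E/10 (o(E, l) = 2 - (-10 + ((E + l)² - E)/5)/2 = 2 - (-10 + (-E/5 + (E + l)²/5))/2 = 2 - (-10 - E/5 + (E + l)²/5)/2 = 2 + (5 - (E + l)²/10 + E/10) = 7 - (E + l)²/10 + E/10)
6137/o(303, -296) = 6137/(7 - (303 - 296)²/10 + (⅒)*303) = 6137/(7 - ⅒*7² + 303/10) = 6137/(7 - ⅒*49 + 303/10) = 6137/(7 - 49/10 + 303/10) = 6137/(162/5) = 6137*(5/162) = 30685/162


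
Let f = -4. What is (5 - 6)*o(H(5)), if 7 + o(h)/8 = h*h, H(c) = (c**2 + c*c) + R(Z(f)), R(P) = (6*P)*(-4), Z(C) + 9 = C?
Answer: -1048296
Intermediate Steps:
Z(C) = -9 + C
R(P) = -24*P
H(c) = 312 + 2*c**2 (H(c) = (c**2 + c*c) - 24*(-9 - 4) = (c**2 + c**2) - 24*(-13) = 2*c**2 + 312 = 312 + 2*c**2)
o(h) = -56 + 8*h**2 (o(h) = -56 + 8*(h*h) = -56 + 8*h**2)
(5 - 6)*o(H(5)) = (5 - 6)*(-56 + 8*(312 + 2*5**2)**2) = -(-56 + 8*(312 + 2*25)**2) = -(-56 + 8*(312 + 50)**2) = -(-56 + 8*362**2) = -(-56 + 8*131044) = -(-56 + 1048352) = -1*1048296 = -1048296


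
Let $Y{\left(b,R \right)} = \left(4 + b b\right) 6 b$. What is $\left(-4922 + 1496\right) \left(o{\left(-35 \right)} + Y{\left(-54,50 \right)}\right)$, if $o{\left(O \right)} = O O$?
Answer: $3237073230$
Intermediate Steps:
$o{\left(O \right)} = O^{2}$
$Y{\left(b,R \right)} = b \left(24 + 6 b^{2}\right)$ ($Y{\left(b,R \right)} = \left(4 + b^{2}\right) 6 b = \left(24 + 6 b^{2}\right) b = b \left(24 + 6 b^{2}\right)$)
$\left(-4922 + 1496\right) \left(o{\left(-35 \right)} + Y{\left(-54,50 \right)}\right) = \left(-4922 + 1496\right) \left(\left(-35\right)^{2} + 6 \left(-54\right) \left(4 + \left(-54\right)^{2}\right)\right) = - 3426 \left(1225 + 6 \left(-54\right) \left(4 + 2916\right)\right) = - 3426 \left(1225 + 6 \left(-54\right) 2920\right) = - 3426 \left(1225 - 946080\right) = \left(-3426\right) \left(-944855\right) = 3237073230$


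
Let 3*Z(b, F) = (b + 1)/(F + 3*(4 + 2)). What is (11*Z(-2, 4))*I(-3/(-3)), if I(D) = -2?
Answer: 1/3 ≈ 0.33333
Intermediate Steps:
Z(b, F) = (1 + b)/(3*(18 + F)) (Z(b, F) = ((b + 1)/(F + 3*(4 + 2)))/3 = ((1 + b)/(F + 3*6))/3 = ((1 + b)/(F + 18))/3 = ((1 + b)/(18 + F))/3 = (1 + b)/(3*(18 + F)))
(11*Z(-2, 4))*I(-3/(-3)) = (11*((1 - 2)/(3*(18 + 4))))*(-2) = (11*((1/3)*(-1)/22))*(-2) = (11*((1/3)*(1/22)*(-1)))*(-2) = (11*(-1/66))*(-2) = -1/6*(-2) = 1/3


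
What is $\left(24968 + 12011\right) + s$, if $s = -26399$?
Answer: $10580$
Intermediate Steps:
$\left(24968 + 12011\right) + s = \left(24968 + 12011\right) - 26399 = 36979 - 26399 = 10580$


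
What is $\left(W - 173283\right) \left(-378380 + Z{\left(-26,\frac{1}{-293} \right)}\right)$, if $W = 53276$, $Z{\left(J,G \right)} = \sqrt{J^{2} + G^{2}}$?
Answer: $45408248660 - \frac{600035 \sqrt{2321357}}{293} \approx 4.5405 \cdot 10^{10}$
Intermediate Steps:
$Z{\left(J,G \right)} = \sqrt{G^{2} + J^{2}}$
$\left(W - 173283\right) \left(-378380 + Z{\left(-26,\frac{1}{-293} \right)}\right) = \left(53276 - 173283\right) \left(-378380 + \sqrt{\left(\frac{1}{-293}\right)^{2} + \left(-26\right)^{2}}\right) = - 120007 \left(-378380 + \sqrt{\left(- \frac{1}{293}\right)^{2} + 676}\right) = - 120007 \left(-378380 + \sqrt{\frac{1}{85849} + 676}\right) = - 120007 \left(-378380 + \sqrt{\frac{58033925}{85849}}\right) = - 120007 \left(-378380 + \frac{5 \sqrt{2321357}}{293}\right) = 45408248660 - \frac{600035 \sqrt{2321357}}{293}$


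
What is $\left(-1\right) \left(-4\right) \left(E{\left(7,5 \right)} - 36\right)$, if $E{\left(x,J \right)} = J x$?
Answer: $-4$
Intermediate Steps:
$\left(-1\right) \left(-4\right) \left(E{\left(7,5 \right)} - 36\right) = \left(-1\right) \left(-4\right) \left(5 \cdot 7 - 36\right) = 4 \left(35 - 36\right) = 4 \left(-1\right) = -4$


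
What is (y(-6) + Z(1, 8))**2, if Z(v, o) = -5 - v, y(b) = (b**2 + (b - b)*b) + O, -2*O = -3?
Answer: 3969/4 ≈ 992.25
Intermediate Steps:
O = 3/2 (O = -1/2*(-3) = 3/2 ≈ 1.5000)
y(b) = 3/2 + b**2 (y(b) = (b**2 + (b - b)*b) + 3/2 = (b**2 + 0*b) + 3/2 = (b**2 + 0) + 3/2 = b**2 + 3/2 = 3/2 + b**2)
(y(-6) + Z(1, 8))**2 = ((3/2 + (-6)**2) + (-5 - 1*1))**2 = ((3/2 + 36) + (-5 - 1))**2 = (75/2 - 6)**2 = (63/2)**2 = 3969/4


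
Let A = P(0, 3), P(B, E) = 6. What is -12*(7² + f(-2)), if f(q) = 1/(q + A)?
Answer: -591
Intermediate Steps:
A = 6
f(q) = 1/(6 + q) (f(q) = 1/(q + 6) = 1/(6 + q))
-12*(7² + f(-2)) = -12*(7² + 1/(6 - 2)) = -12*(49 + 1/4) = -12*(49 + ¼) = -12*197/4 = -591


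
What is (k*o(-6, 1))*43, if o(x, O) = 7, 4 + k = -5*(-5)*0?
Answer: -1204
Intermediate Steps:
k = -4 (k = -4 - 5*(-5)*0 = -4 + 25*0 = -4 + 0 = -4)
(k*o(-6, 1))*43 = -4*7*43 = -28*43 = -1204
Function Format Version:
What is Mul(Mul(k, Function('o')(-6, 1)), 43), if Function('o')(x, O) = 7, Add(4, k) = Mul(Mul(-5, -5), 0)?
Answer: -1204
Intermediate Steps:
k = -4 (k = Add(-4, Mul(Mul(-5, -5), 0)) = Add(-4, Mul(25, 0)) = Add(-4, 0) = -4)
Mul(Mul(k, Function('o')(-6, 1)), 43) = Mul(Mul(-4, 7), 43) = Mul(-28, 43) = -1204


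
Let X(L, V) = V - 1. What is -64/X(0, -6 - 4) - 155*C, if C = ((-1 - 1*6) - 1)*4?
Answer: 54624/11 ≈ 4965.8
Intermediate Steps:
X(L, V) = -1 + V
C = -32 (C = ((-1 - 6) - 1)*4 = (-7 - 1)*4 = -8*4 = -32)
-64/X(0, -6 - 4) - 155*C = -64/(-1 + (-6 - 4)) - 155*(-32) = -64/(-1 - 10) + 4960 = -64/(-11) + 4960 = -64*(-1/11) + 4960 = 64/11 + 4960 = 54624/11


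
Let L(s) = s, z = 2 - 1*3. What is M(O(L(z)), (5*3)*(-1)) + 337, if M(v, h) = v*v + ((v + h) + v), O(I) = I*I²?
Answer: 321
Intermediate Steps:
z = -1 (z = 2 - 3 = -1)
O(I) = I³
M(v, h) = h + v² + 2*v (M(v, h) = v² + ((h + v) + v) = v² + (h + 2*v) = h + v² + 2*v)
M(O(L(z)), (5*3)*(-1)) + 337 = ((5*3)*(-1) + ((-1)³)² + 2*(-1)³) + 337 = (15*(-1) + (-1)² + 2*(-1)) + 337 = (-15 + 1 - 2) + 337 = -16 + 337 = 321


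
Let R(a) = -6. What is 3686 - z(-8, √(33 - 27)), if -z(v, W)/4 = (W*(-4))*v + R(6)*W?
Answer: 3686 + 104*√6 ≈ 3940.7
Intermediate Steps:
z(v, W) = 24*W + 16*W*v (z(v, W) = -4*((W*(-4))*v - 6*W) = -4*((-4*W)*v - 6*W) = -4*(-4*W*v - 6*W) = -4*(-6*W - 4*W*v) = 24*W + 16*W*v)
3686 - z(-8, √(33 - 27)) = 3686 - 8*√(33 - 27)*(3 + 2*(-8)) = 3686 - 8*√6*(3 - 16) = 3686 - 8*√6*(-13) = 3686 - (-104)*√6 = 3686 + 104*√6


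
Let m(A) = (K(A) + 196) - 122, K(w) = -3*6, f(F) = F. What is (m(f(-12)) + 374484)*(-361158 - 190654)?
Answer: -206675666480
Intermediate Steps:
K(w) = -18
m(A) = 56 (m(A) = (-18 + 196) - 122 = 178 - 122 = 56)
(m(f(-12)) + 374484)*(-361158 - 190654) = (56 + 374484)*(-361158 - 190654) = 374540*(-551812) = -206675666480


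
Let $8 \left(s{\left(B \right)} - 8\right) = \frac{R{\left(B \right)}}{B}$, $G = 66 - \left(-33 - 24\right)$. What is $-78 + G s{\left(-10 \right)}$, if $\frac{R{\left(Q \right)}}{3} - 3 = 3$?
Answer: $\frac{35133}{40} \approx 878.33$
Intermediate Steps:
$R{\left(Q \right)} = 18$ ($R{\left(Q \right)} = 9 + 3 \cdot 3 = 9 + 9 = 18$)
$G = 123$ ($G = 66 - \left(-33 - 24\right) = 66 - -57 = 66 + 57 = 123$)
$s{\left(B \right)} = 8 + \frac{9}{4 B}$ ($s{\left(B \right)} = 8 + \frac{18 \frac{1}{B}}{8} = 8 + \frac{9}{4 B}$)
$-78 + G s{\left(-10 \right)} = -78 + 123 \left(8 + \frac{9}{4 \left(-10\right)}\right) = -78 + 123 \left(8 + \frac{9}{4} \left(- \frac{1}{10}\right)\right) = -78 + 123 \left(8 - \frac{9}{40}\right) = -78 + 123 \cdot \frac{311}{40} = -78 + \frac{38253}{40} = \frac{35133}{40}$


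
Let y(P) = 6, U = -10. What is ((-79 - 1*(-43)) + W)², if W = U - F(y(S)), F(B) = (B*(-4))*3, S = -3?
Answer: 676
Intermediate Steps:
F(B) = -12*B (F(B) = -4*B*3 = -12*B)
W = 62 (W = -10 - (-12)*6 = -10 - 1*(-72) = -10 + 72 = 62)
((-79 - 1*(-43)) + W)² = ((-79 - 1*(-43)) + 62)² = ((-79 + 43) + 62)² = (-36 + 62)² = 26² = 676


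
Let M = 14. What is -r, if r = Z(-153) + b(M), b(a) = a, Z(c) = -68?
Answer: 54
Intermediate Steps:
r = -54 (r = -68 + 14 = -54)
-r = -1*(-54) = 54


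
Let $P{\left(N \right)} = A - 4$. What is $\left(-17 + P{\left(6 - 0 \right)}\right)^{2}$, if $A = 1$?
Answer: $400$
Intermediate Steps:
$P{\left(N \right)} = -3$ ($P{\left(N \right)} = 1 - 4 = -3$)
$\left(-17 + P{\left(6 - 0 \right)}\right)^{2} = \left(-17 - 3\right)^{2} = \left(-20\right)^{2} = 400$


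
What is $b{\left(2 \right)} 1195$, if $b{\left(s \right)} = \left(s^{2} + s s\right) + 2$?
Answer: $11950$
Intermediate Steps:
$b{\left(s \right)} = 2 + 2 s^{2}$ ($b{\left(s \right)} = \left(s^{2} + s^{2}\right) + 2 = 2 s^{2} + 2 = 2 + 2 s^{2}$)
$b{\left(2 \right)} 1195 = \left(2 + 2 \cdot 2^{2}\right) 1195 = \left(2 + 2 \cdot 4\right) 1195 = \left(2 + 8\right) 1195 = 10 \cdot 1195 = 11950$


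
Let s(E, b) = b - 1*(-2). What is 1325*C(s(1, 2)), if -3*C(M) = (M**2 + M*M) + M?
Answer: -15900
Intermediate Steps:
s(E, b) = 2 + b (s(E, b) = b + 2 = 2 + b)
C(M) = -2*M**2/3 - M/3 (C(M) = -((M**2 + M*M) + M)/3 = -((M**2 + M**2) + M)/3 = -(2*M**2 + M)/3 = -(M + 2*M**2)/3 = -2*M**2/3 - M/3)
1325*C(s(1, 2)) = 1325*(-(2 + 2)*(1 + 2*(2 + 2))/3) = 1325*(-1/3*4*(1 + 2*4)) = 1325*(-1/3*4*(1 + 8)) = 1325*(-1/3*4*9) = 1325*(-12) = -15900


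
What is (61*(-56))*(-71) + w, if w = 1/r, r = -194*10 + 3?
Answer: 469792231/1937 ≈ 2.4254e+5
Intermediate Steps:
r = -1937 (r = -1940 + 3 = -1937)
w = -1/1937 (w = 1/(-1937) = -1/1937 ≈ -0.00051626)
(61*(-56))*(-71) + w = (61*(-56))*(-71) - 1/1937 = -3416*(-71) - 1/1937 = 242536 - 1/1937 = 469792231/1937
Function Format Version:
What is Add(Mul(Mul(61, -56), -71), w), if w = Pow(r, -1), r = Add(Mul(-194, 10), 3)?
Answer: Rational(469792231, 1937) ≈ 2.4254e+5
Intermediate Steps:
r = -1937 (r = Add(-1940, 3) = -1937)
w = Rational(-1, 1937) (w = Pow(-1937, -1) = Rational(-1, 1937) ≈ -0.00051626)
Add(Mul(Mul(61, -56), -71), w) = Add(Mul(Mul(61, -56), -71), Rational(-1, 1937)) = Add(Mul(-3416, -71), Rational(-1, 1937)) = Add(242536, Rational(-1, 1937)) = Rational(469792231, 1937)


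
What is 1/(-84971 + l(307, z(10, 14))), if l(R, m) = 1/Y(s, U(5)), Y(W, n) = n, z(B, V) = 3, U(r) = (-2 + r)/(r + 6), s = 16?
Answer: -3/254902 ≈ -1.1769e-5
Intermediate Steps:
U(r) = (-2 + r)/(6 + r)
l(R, m) = 11/3 (l(R, m) = 1/((-2 + 5)/(6 + 5)) = 1/(3/11) = 11/3)
1/(-84971 + l(307, z(10, 14))) = 1/(-84971 + 11/3) = 1/(-254902/3) = -3/254902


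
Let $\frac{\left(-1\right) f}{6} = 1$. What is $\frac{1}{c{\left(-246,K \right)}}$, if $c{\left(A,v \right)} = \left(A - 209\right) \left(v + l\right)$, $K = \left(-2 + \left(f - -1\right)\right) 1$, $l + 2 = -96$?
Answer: $\frac{1}{47775} \approx 2.0931 \cdot 10^{-5}$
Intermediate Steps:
$l = -98$ ($l = -2 - 96 = -98$)
$f = -6$ ($f = \left(-6\right) 1 = -6$)
$K = -7$ ($K = \left(-2 - 5\right) 1 = \left(-7\right) 1 = -7$)
$c{\left(A,v \right)} = \left(-209 + A\right) \left(-98 + v\right)$ ($c{\left(A,v \right)} = \left(A - 209\right) \left(v - 98\right) = \left(-209 + A\right) \left(-98 + v\right)$)
$\frac{1}{c{\left(-246,K \right)}} = \frac{1}{20482 - -1463 - -24108 - -1722} = \frac{1}{20482 + 1463 + 24108 + 1722} = \frac{1}{47775}$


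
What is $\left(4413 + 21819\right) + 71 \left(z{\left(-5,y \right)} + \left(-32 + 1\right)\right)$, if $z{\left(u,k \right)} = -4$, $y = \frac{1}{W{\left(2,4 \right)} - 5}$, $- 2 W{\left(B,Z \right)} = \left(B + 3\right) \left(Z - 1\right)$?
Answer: $23747$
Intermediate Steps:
$W{\left(B,Z \right)} = - \frac{\left(-1 + Z\right) \left(3 + B\right)}{2}$ ($W{\left(B,Z \right)} = - \frac{\left(B + 3\right) \left(Z - 1\right)}{2} = - \frac{\left(3 + B\right) \left(-1 + Z\right)}{2} = - \frac{\left(-1 + Z\right) \left(3 + B\right)}{2}$)
$y = - \frac{2}{25}$ ($y = \frac{1}{\left(\frac{3}{2} + \frac{1}{2} \cdot 2 - 6 - 1 \cdot 4\right) - 5} = \frac{1}{\left(\frac{3}{2} + 1 - 6 - 4\right) - 5} = \frac{1}{- \frac{15}{2} - 5} = \frac{1}{- \frac{25}{2}} = - \frac{2}{25} \approx -0.08$)
$\left(4413 + 21819\right) + 71 \left(z{\left(-5,y \right)} + \left(-32 + 1\right)\right) = \left(4413 + 21819\right) + 71 \left(-4 + \left(-32 + 1\right)\right) = 26232 + 71 \left(-4 - 31\right) = 26232 + 71 \left(-35\right) = 26232 - 2485 = 23747$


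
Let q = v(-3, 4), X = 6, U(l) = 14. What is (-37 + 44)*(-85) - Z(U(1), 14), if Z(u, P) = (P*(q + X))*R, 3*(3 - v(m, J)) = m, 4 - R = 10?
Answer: 245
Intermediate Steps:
R = -6 (R = 4 - 1*10 = 4 - 10 = -6)
v(m, J) = 3 - m/3
q = 4 (q = 3 - ⅓*(-3) = 3 + 1 = 4)
Z(u, P) = -60*P (Z(u, P) = (P*(4 + 6))*(-6) = (P*10)*(-6) = (10*P)*(-6) = -60*P)
(-37 + 44)*(-85) - Z(U(1), 14) = (-37 + 44)*(-85) - (-60)*14 = 7*(-85) - 1*(-840) = -595 + 840 = 245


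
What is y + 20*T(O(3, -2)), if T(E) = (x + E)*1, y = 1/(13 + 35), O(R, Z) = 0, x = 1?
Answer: 961/48 ≈ 20.021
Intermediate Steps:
y = 1/48 ≈ 0.020833
T(E) = 1 + E (T(E) = (1 + E)*1 = 1 + E)
y + 20*T(O(3, -2)) = 1/48 + 20*(1 + 0) = 1/48 + 20*1 = 1/48 + 20 = 961/48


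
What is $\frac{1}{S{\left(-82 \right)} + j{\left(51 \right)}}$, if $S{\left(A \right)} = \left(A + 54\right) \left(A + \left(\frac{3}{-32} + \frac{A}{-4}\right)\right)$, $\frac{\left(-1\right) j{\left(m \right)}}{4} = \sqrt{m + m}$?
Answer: $\frac{36792}{63417587} + \frac{256 \sqrt{102}}{190252761} \approx 0.00059374$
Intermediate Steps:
$j{\left(m \right)} = - 4 \sqrt{2} \sqrt{m}$ ($j{\left(m \right)} = - 4 \sqrt{m + m} = - 4 \sqrt{2 m} = - 4 \sqrt{2} \sqrt{m}$)
$S{\left(A \right)} = \left(54 + A\right) \left(- \frac{3}{32} + \frac{3 A}{4}\right)$ ($S{\left(A \right)} = \left(54 + A\right) \left(A + \left(3 \left(- \frac{1}{32}\right) + A \left(- \frac{1}{4}\right)\right)\right) = \left(54 + A\right) \left(A - \left(\frac{3}{32} + \frac{A}{4}\right)\right) = \left(54 + A\right) \left(- \frac{3}{32} + \frac{3 A}{4}\right)$)
$\frac{1}{S{\left(-82 \right)} + j{\left(51 \right)}} = \frac{1}{\left(- \frac{81}{16} + \frac{3 \left(-82\right)^{2}}{4} + \frac{1293}{32} \left(-82\right)\right) - 4 \sqrt{2} \sqrt{51}} = \frac{1}{\left(- \frac{81}{16} + \frac{3}{4} \cdot 6724 - \frac{53013}{16}\right) - 4 \sqrt{102}} = \frac{1}{\left(- \frac{81}{16} + 5043 - \frac{53013}{16}\right) - 4 \sqrt{102}} = \frac{1}{\frac{13797}{8} - 4 \sqrt{102}}$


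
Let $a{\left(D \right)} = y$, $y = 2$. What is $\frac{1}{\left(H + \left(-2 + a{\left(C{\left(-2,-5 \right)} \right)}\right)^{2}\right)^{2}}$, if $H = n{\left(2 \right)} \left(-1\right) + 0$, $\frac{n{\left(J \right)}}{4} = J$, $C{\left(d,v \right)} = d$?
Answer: $\frac{1}{64} \approx 0.015625$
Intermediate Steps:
$a{\left(D \right)} = 2$
$n{\left(J \right)} = 4 J$
$H = -8$ ($H = 4 \cdot 2 \left(-1\right) + 0 = 8 \left(-1\right) + 0 = -8 + 0 = -8$)
$\frac{1}{\left(H + \left(-2 + a{\left(C{\left(-2,-5 \right)} \right)}\right)^{2}\right)^{2}} = \frac{1}{\left(-8 + \left(-2 + 2\right)^{2}\right)^{2}} = \frac{1}{\left(-8 + 0^{2}\right)^{2}} = \frac{1}{\left(-8 + 0\right)^{2}} = \frac{1}{\left(-8\right)^{2}} = \frac{1}{64}$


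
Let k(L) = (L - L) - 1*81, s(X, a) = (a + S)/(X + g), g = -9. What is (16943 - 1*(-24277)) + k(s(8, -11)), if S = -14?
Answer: 41139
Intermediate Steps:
s(X, a) = (-14 + a)/(-9 + X) (s(X, a) = (a - 14)/(X - 9) = (-14 + a)/(-9 + X))
k(L) = -81 (k(L) = 0 - 81 = -81)
(16943 - 1*(-24277)) + k(s(8, -11)) = (16943 - 1*(-24277)) - 81 = (16943 + 24277) - 81 = 41220 - 81 = 41139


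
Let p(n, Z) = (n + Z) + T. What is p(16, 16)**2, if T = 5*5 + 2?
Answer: 3481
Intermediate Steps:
T = 27 (T = 25 + 2 = 27)
p(n, Z) = 27 + Z + n (p(n, Z) = (n + Z) + 27 = (Z + n) + 27 = 27 + Z + n)
p(16, 16)**2 = (27 + 16 + 16)**2 = 59**2 = 3481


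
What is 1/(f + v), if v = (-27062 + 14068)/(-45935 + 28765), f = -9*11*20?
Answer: -8585/16991803 ≈ -0.00050524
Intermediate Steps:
f = -1980 (f = -99*20 = -1980)
v = 6497/8585 (v = -12994/(-17170) = -12994*(-1/17170) = 6497/8585 ≈ 0.75679)
1/(f + v) = 1/(-1980 + 6497/8585) = 1/(-16991803/8585) = -8585/16991803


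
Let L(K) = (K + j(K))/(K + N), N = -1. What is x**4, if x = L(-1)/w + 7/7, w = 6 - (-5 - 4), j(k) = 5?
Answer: 28561/50625 ≈ 0.56417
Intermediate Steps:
L(K) = (5 + K)/(-1 + K) (L(K) = (K + 5)/(K - 1) = (5 + K)/(-1 + K))
w = 15 (w = 6 - 1*(-9) = 6 + 9 = 15)
x = 13/15 (x = ((5 - 1)/(-1 - 1))/15 + 7/7 = (4/(-2))*(1/15) + 7*(1/7) = -1/2*4*(1/15) + 1 = -2*1/15 + 1 = -2/15 + 1 = 13/15 ≈ 0.86667)
x**4 = (13/15)**4 = 28561/50625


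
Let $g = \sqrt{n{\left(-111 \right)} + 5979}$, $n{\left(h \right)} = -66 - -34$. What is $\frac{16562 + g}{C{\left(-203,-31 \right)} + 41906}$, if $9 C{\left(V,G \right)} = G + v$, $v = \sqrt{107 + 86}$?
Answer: $\frac{1338409527}{3386232308} - \frac{3549 \sqrt{193}}{3386232308} - \frac{3 \sqrt{1147771}}{47407252312} + \frac{1131369 \sqrt{5947}}{47407252312} \approx 0.39708$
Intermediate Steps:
$n{\left(h \right)} = -32$ ($n{\left(h \right)} = -66 + 34 = -32$)
$v = \sqrt{193} \approx 13.892$
$C{\left(V,G \right)} = \frac{G}{9} + \frac{\sqrt{193}}{9}$ ($C{\left(V,G \right)} = \frac{G + \sqrt{193}}{9} = \frac{G}{9} + \frac{\sqrt{193}}{9}$)
$g = \sqrt{5947}$ ($g = \sqrt{-32 + 5979} = \sqrt{5947} \approx 77.117$)
$\frac{16562 + g}{C{\left(-203,-31 \right)} + 41906} = \frac{16562 + \sqrt{5947}}{\left(\frac{1}{9} \left(-31\right) + \frac{\sqrt{193}}{9}\right) + 41906} = \frac{16562 + \sqrt{5947}}{\left(- \frac{31}{9} + \frac{\sqrt{193}}{9}\right) + 41906} = \frac{16562 + \sqrt{5947}}{\frac{377123}{9} + \frac{\sqrt{193}}{9}}$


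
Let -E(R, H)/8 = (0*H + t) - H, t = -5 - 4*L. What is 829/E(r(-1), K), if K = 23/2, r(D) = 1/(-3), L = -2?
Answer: 829/68 ≈ 12.191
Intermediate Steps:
t = 3 (t = -5 - 4*(-2) = -5 + 8 = 3)
r(D) = -⅓
K = 23/2 (K = 23*(½) = 23/2 ≈ 11.500)
E(R, H) = -24 + 8*H (E(R, H) = -8*((0*H + 3) - H) = -8*((0 + 3) - H) = -8*(3 - H) = -24 + 8*H)
829/E(r(-1), K) = 829/(-24 + 8*(23/2)) = 829/(-24 + 92) = 829/68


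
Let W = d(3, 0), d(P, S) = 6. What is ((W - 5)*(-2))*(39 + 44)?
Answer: -166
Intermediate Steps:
W = 6
((W - 5)*(-2))*(39 + 44) = ((6 - 5)*(-2))*(39 + 44) = (1*(-2))*83 = -2*83 = -166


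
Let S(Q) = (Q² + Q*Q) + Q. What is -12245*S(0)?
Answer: 0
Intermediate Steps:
S(Q) = Q + 2*Q² (S(Q) = (Q² + Q²) + Q = 2*Q² + Q = Q + 2*Q²)
-12245*S(0) = -0*(1 + 2*0) = -0*(1 + 0) = -0 = -12245*0 = 0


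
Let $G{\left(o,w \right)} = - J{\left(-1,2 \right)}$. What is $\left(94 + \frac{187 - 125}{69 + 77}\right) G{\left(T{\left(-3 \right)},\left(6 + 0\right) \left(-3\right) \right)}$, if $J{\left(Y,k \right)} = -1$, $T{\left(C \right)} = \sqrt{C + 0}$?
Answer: $\frac{6893}{73} \approx 94.425$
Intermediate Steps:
$T{\left(C \right)} = \sqrt{C}$
$G{\left(o,w \right)} = 1$ ($G{\left(o,w \right)} = \left(-1\right) \left(-1\right) = 1$)
$\left(94 + \frac{187 - 125}{69 + 77}\right) G{\left(T{\left(-3 \right)},\left(6 + 0\right) \left(-3\right) \right)} = \left(94 + \frac{187 - 125}{69 + 77}\right) 1 = \left(94 + \frac{62}{146}\right) 1 = \left(94 + 62 \cdot \frac{1}{146}\right) 1 = \left(94 + \frac{31}{73}\right) 1 = \frac{6893}{73} \cdot 1 = \frac{6893}{73}$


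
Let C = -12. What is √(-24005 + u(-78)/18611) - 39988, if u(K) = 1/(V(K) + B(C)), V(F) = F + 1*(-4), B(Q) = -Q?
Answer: -39988 + I*√40741518199267270/1302770 ≈ -39988.0 + 154.94*I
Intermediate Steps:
V(F) = -4 + F (V(F) = F - 4 = -4 + F)
u(K) = 1/(8 + K) (u(K) = 1/((-4 + K) - 1*(-12)) = 1/((-4 + K) + 12) = 1/(8 + K))
√(-24005 + u(-78)/18611) - 39988 = √(-24005 + 1/((8 - 78)*18611)) - 39988 = √(-24005 + (1/18611)/(-70)) - 39988 = √(-24005 - 1/70*1/18611) - 39988 = √(-24005 - 1/1302770) - 39988 = √(-31272993851/1302770) - 39988 = I*√40741518199267270/1302770 - 39988 = -39988 + I*√40741518199267270/1302770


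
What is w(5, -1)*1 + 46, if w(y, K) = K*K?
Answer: 47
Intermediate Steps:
w(y, K) = K²
w(5, -1)*1 + 46 = (-1)²*1 + 46 = 1*1 + 46 = 1 + 46 = 47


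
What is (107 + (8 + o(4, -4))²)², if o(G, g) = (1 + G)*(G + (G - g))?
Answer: 22382361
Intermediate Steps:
o(G, g) = (1 + G)*(-g + 2*G)
(107 + (8 + o(4, -4))²)² = (107 + (8 + (-1*(-4) + 2*4 + 2*4² - 1*4*(-4)))²)² = (107 + (8 + (4 + 8 + 2*16 + 16))²)² = (107 + (8 + (4 + 8 + 32 + 16))²)² = (107 + (8 + 60)²)² = (107 + 68²)² = (107 + 4624)² = 4731² = 22382361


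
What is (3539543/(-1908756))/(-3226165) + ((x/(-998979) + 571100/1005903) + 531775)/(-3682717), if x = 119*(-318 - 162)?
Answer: -40624790255634771709672341613/281340840428607929427800238660 ≈ -0.14440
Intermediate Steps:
x = -57120 (x = 119*(-480) = -57120)
(3539543/(-1908756))/(-3226165) + ((x/(-998979) + 571100/1005903) + 531775)/(-3682717) = (3539543/(-1908756))/(-3226165) + ((-57120/(-998979) + 571100/1005903) + 531775)/(-3682717) = (3539543*(-1/1908756))*(-1/3226165) + ((-57120*(-1/998979) + 571100*(1/1005903)) + 531775)*(-1/3682717) = -3539543/1908756*(-1/3226165) + ((19040/332993 + 571100/1005903) + 531775)*(-1/3682717) = 3539543/6157961800740 + (209324695420/334958657679 + 531775)*(-1/3682717) = 3539543/6157961800740 + (178122849511945645/334958657679)*(-1/3682717) = 3539543/6157961800740 - 178122849511945645/1233557942931633843 = -40624790255634771709672341613/281340840428607929427800238660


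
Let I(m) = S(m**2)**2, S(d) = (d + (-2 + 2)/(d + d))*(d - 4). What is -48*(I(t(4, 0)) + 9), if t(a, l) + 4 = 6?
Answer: -432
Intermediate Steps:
t(a, l) = 2 (t(a, l) = -4 + 6 = 2)
S(d) = d*(-4 + d) (S(d) = (d + 0/((2*d)))*(-4 + d) = (d + 0*(1/(2*d)))*(-4 + d) = (d + 0)*(-4 + d) = d*(-4 + d))
I(m) = m**4*(-4 + m**2)**2 (I(m) = (m**2*(-4 + m**2))**2 = m**4*(-4 + m**2)**2)
-48*(I(t(4, 0)) + 9) = -48*(2**4*(-4 + 2**2)**2 + 9) = -48*(16*(-4 + 4)**2 + 9) = -48*(16*0**2 + 9) = -48*(16*0 + 9) = -48*(0 + 9) = -48*9 = -432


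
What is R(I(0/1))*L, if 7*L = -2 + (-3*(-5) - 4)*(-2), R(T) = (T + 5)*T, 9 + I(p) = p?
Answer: -864/7 ≈ -123.43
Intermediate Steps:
I(p) = -9 + p
R(T) = T*(5 + T) (R(T) = (5 + T)*T = T*(5 + T))
L = -24/7 (L = (-2 + (-3*(-5) - 4)*(-2))/7 = (-2 + (15 - 4)*(-2))/7 = (-2 + 11*(-2))/7 = (-2 - 22)/7 = (⅐)*(-24) = -24/7 ≈ -3.4286)
R(I(0/1))*L = ((-9 + 0/1)*(5 + (-9 + 0/1)))*(-24/7) = ((-9 + 0*1)*(5 + (-9 + 0*1)))*(-24/7) = ((-9 + 0)*(5 + (-9 + 0)))*(-24/7) = -9*(5 - 9)*(-24/7) = -9*(-4)*(-24/7) = 36*(-24/7) = -864/7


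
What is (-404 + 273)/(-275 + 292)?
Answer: -131/17 ≈ -7.7059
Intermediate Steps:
(-404 + 273)/(-275 + 292) = -131/17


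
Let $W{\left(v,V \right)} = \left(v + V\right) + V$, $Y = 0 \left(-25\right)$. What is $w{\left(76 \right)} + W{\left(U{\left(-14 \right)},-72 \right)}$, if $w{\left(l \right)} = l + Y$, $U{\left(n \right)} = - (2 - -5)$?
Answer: $-75$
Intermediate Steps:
$U{\left(n \right)} = -7$ ($U{\left(n \right)} = - (2 + 5) = \left(-1\right) 7 = -7$)
$Y = 0$
$W{\left(v,V \right)} = v + 2 V$ ($W{\left(v,V \right)} = \left(V + v\right) + V = v + 2 V$)
$w{\left(l \right)} = l$ ($w{\left(l \right)} = l + 0 = l$)
$w{\left(76 \right)} + W{\left(U{\left(-14 \right)},-72 \right)} = 76 + \left(-7 + 2 \left(-72\right)\right) = 76 - 151 = -75$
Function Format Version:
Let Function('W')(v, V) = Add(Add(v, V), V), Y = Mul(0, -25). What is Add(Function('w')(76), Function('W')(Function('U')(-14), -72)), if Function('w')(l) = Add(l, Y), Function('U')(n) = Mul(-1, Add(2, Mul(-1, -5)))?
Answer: -75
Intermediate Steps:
Function('U')(n) = -7 (Function('U')(n) = Mul(-1, Add(2, 5)) = Mul(-1, 7) = -7)
Y = 0
Function('W')(v, V) = Add(v, Mul(2, V)) (Function('W')(v, V) = Add(Add(V, v), V) = Add(v, Mul(2, V)))
Function('w')(l) = l (Function('w')(l) = Add(l, 0) = l)
Add(Function('w')(76), Function('W')(Function('U')(-14), -72)) = Add(76, Add(-7, Mul(2, -72))) = Add(76, Add(-7, -144)) = Add(76, -151) = -75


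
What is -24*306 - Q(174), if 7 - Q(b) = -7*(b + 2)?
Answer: -8583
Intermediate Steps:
Q(b) = 21 + 7*b (Q(b) = 7 - (-7)*(b + 2) = 7 - (-7)*(2 + b) = 7 - (-14 - 7*b) = 7 + (14 + 7*b) = 21 + 7*b)
-24*306 - Q(174) = -24*306 - (21 + 7*174) = -7344 - (21 + 1218) = -7344 - 1*1239 = -7344 - 1239 = -8583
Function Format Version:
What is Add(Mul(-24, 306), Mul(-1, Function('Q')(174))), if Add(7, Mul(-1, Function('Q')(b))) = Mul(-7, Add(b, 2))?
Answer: -8583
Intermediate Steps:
Function('Q')(b) = Add(21, Mul(7, b)) (Function('Q')(b) = Add(7, Mul(-1, Mul(-7, Add(b, 2)))) = Add(7, Mul(-1, Mul(-7, Add(2, b)))) = Add(7, Mul(-1, Add(-14, Mul(-7, b)))) = Add(7, Add(14, Mul(7, b))) = Add(21, Mul(7, b)))
Add(Mul(-24, 306), Mul(-1, Function('Q')(174))) = Add(Mul(-24, 306), Mul(-1, Add(21, Mul(7, 174)))) = Add(-7344, Mul(-1, Add(21, 1218))) = Add(-7344, Mul(-1, 1239)) = Add(-7344, -1239) = -8583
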